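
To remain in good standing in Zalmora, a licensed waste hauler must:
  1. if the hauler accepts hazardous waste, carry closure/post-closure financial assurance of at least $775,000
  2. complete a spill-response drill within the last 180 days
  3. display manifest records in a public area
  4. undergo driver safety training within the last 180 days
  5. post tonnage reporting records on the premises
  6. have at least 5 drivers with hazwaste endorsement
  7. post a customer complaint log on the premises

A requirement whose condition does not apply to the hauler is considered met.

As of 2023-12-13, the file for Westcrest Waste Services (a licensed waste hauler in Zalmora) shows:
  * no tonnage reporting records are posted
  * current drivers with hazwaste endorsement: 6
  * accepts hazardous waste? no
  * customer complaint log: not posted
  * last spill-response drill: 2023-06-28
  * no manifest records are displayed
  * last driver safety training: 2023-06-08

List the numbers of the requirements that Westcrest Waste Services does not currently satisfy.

1. condition 'accepts hazardous waste' does not hold → requirement n/a → met
2. spill-response drill 168 days ago vs limit 180 → met
3. manifest records absent → not met
4. driver safety training 188 days ago vs limit 180 → not met
5. tonnage reporting records absent → not met
6. drivers with hazwaste endorsement 6 ≥ 5 → met
7. customer complaint log absent → not met
Not met: 3, 4, 5, 7

3, 4, 5, 7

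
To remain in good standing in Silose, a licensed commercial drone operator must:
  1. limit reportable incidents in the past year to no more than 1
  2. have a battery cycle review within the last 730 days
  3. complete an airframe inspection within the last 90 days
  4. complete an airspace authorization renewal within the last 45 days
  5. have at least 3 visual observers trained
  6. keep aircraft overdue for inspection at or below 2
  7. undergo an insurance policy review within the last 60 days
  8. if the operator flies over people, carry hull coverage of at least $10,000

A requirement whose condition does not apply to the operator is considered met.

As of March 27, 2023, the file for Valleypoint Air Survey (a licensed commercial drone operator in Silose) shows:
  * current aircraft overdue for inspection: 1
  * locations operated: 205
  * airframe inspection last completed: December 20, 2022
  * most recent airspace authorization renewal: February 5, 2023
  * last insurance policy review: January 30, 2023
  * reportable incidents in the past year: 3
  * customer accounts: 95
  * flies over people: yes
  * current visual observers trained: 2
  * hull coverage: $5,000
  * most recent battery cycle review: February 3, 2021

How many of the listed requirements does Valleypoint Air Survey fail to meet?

1. reportable incidents in the past year 3 > 1 → not met
2. battery cycle review 782 days ago vs limit 730 → not met
3. airframe inspection 97 days ago vs limit 90 → not met
4. airspace authorization renewal 50 days ago vs limit 45 → not met
5. visual observers trained 2 < 3 → not met
6. aircraft overdue for inspection 1 ≤ 2 → met
7. insurance policy review 56 days ago vs limit 60 → met
8. condition 'flies over people' holds; hull coverage $5,000 < $10,000 → not met
Not met: 6 of 8

6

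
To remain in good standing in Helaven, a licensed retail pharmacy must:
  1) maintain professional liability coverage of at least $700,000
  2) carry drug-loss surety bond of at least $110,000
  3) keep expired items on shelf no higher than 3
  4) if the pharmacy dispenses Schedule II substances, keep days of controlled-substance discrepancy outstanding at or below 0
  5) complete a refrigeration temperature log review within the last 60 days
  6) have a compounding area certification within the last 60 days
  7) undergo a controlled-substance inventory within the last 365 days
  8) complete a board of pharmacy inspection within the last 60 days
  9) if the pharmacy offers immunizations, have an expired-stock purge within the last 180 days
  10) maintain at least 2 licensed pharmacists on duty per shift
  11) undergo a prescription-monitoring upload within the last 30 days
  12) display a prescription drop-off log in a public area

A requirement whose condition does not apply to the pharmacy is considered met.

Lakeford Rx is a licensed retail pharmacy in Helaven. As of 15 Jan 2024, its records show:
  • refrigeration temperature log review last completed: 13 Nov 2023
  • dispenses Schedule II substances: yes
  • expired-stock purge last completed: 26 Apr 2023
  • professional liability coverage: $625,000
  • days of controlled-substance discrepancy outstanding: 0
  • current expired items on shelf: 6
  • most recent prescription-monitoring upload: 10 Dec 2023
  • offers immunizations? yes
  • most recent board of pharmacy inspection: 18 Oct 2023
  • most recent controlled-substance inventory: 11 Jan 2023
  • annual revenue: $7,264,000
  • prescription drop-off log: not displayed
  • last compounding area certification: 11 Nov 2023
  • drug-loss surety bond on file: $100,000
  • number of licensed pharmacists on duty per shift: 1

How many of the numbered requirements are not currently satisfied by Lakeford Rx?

11

1. professional liability coverage $625,000 < $700,000 → not met
2. drug-loss surety bond $100,000 < $110,000 → not met
3. expired items on shelf 6 > 3 → not met
4. condition 'dispenses Schedule II substances' holds; days of controlled-substance discrepancy outstanding 0 ≤ 0 → met
5. refrigeration temperature log review 63 days ago vs limit 60 → not met
6. compounding area certification 65 days ago vs limit 60 → not met
7. controlled-substance inventory 369 days ago vs limit 365 → not met
8. board of pharmacy inspection 89 days ago vs limit 60 → not met
9. condition 'offers immunizations' holds; expired-stock purge 264 days ago vs limit 180 → not met
10. licensed pharmacists on duty per shift 1 < 2 → not met
11. prescription-monitoring upload 36 days ago vs limit 30 → not met
12. prescription drop-off log absent → not met
Not met: 11 of 12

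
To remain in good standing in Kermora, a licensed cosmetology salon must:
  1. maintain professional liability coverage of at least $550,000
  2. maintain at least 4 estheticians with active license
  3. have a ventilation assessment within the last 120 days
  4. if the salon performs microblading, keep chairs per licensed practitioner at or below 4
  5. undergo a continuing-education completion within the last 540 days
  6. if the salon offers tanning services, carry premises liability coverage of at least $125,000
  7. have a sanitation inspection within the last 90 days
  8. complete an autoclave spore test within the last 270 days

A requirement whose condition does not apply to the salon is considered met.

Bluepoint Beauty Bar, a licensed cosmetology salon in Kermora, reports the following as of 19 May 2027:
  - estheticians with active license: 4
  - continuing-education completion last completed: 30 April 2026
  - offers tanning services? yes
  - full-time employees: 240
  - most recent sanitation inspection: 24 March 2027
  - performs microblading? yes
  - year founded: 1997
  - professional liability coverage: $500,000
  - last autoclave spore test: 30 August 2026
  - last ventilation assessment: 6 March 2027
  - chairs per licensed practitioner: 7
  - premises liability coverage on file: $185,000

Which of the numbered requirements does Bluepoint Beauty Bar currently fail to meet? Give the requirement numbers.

1. professional liability coverage $500,000 < $550,000 → not met
2. estheticians with active license 4 ≥ 4 → met
3. ventilation assessment 74 days ago vs limit 120 → met
4. condition 'performs microblading' holds; chairs per licensed practitioner 7 > 4 → not met
5. continuing-education completion 384 days ago vs limit 540 → met
6. condition 'offers tanning services' holds; premises liability coverage $185,000 ≥ $125,000 → met
7. sanitation inspection 56 days ago vs limit 90 → met
8. autoclave spore test 262 days ago vs limit 270 → met
Not met: 1, 4

1, 4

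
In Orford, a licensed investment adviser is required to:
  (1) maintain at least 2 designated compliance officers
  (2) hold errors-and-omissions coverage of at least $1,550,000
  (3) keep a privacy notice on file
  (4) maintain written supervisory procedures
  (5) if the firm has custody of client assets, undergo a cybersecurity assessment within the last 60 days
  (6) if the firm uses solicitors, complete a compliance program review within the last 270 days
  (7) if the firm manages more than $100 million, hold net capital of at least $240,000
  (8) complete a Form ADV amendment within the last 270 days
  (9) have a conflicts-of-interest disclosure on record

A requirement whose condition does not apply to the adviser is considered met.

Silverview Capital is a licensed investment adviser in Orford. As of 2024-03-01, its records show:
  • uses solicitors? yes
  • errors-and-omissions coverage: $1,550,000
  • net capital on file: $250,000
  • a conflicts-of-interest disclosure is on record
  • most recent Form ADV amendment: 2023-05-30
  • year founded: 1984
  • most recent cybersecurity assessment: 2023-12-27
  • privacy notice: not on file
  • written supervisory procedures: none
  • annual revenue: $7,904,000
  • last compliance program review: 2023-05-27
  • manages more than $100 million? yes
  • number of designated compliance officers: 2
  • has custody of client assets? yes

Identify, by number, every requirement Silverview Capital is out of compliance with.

1. designated compliance officers 2 ≥ 2 → met
2. errors-and-omissions coverage $1,550,000 ≥ $1,550,000 → met
3. privacy notice absent → not met
4. written supervisory procedures absent → not met
5. condition 'has custody of client assets' holds; cybersecurity assessment 65 days ago vs limit 60 → not met
6. condition 'uses solicitors' holds; compliance program review 279 days ago vs limit 270 → not met
7. condition 'manages more than $100 million' holds; net capital $250,000 ≥ $240,000 → met
8. Form ADV amendment 276 days ago vs limit 270 → not met
9. conflicts-of-interest disclosure present → met
Not met: 3, 4, 5, 6, 8

3, 4, 5, 6, 8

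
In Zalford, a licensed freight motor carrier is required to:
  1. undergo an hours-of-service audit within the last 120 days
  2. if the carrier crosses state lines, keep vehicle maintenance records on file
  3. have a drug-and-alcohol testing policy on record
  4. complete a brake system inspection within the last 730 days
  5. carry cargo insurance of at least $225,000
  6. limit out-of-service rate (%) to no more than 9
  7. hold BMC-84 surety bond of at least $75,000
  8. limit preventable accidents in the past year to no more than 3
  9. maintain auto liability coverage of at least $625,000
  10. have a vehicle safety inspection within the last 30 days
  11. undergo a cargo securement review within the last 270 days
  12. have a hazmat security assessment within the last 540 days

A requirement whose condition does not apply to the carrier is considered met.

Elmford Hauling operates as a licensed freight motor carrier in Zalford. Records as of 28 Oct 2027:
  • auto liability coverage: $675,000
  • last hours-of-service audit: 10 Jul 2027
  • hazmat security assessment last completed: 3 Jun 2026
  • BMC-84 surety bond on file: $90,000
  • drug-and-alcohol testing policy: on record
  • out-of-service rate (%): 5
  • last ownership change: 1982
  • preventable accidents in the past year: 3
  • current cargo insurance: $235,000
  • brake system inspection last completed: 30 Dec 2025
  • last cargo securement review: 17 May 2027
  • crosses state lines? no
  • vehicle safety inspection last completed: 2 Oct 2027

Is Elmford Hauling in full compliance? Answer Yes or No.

1. hours-of-service audit 110 days ago vs limit 120 → met
2. condition 'crosses state lines' does not hold → requirement n/a → met
3. drug-and-alcohol testing policy present → met
4. brake system inspection 667 days ago vs limit 730 → met
5. cargo insurance $235,000 ≥ $225,000 → met
6. out-of-service rate (%) 5 ≤ 9 → met
7. BMC-84 surety bond $90,000 ≥ $75,000 → met
8. preventable accidents in the past year 3 ≤ 3 → met
9. auto liability coverage $675,000 ≥ $625,000 → met
10. vehicle safety inspection 26 days ago vs limit 30 → met
11. cargo securement review 164 days ago vs limit 270 → met
12. hazmat security assessment 512 days ago vs limit 540 → met
All met.

Yes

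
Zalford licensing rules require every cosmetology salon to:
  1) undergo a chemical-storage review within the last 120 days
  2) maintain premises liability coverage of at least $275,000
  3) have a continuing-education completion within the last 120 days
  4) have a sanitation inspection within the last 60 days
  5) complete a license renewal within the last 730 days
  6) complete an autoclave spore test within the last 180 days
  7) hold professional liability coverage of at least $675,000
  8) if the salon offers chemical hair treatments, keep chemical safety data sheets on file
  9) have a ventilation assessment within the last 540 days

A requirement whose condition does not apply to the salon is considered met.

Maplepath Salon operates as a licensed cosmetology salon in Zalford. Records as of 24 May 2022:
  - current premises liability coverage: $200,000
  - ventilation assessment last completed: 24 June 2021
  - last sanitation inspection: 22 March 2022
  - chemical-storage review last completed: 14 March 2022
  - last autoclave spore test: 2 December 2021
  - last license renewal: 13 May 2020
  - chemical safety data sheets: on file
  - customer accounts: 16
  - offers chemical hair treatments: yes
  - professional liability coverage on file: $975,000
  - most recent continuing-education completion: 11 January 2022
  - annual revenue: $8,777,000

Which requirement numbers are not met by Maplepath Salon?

2, 3, 4, 5

1. chemical-storage review 71 days ago vs limit 120 → met
2. premises liability coverage $200,000 < $275,000 → not met
3. continuing-education completion 133 days ago vs limit 120 → not met
4. sanitation inspection 63 days ago vs limit 60 → not met
5. license renewal 741 days ago vs limit 730 → not met
6. autoclave spore test 173 days ago vs limit 180 → met
7. professional liability coverage $975,000 ≥ $675,000 → met
8. condition 'offers chemical hair treatments' holds; chemical safety data sheets present → met
9. ventilation assessment 334 days ago vs limit 540 → met
Not met: 2, 3, 4, 5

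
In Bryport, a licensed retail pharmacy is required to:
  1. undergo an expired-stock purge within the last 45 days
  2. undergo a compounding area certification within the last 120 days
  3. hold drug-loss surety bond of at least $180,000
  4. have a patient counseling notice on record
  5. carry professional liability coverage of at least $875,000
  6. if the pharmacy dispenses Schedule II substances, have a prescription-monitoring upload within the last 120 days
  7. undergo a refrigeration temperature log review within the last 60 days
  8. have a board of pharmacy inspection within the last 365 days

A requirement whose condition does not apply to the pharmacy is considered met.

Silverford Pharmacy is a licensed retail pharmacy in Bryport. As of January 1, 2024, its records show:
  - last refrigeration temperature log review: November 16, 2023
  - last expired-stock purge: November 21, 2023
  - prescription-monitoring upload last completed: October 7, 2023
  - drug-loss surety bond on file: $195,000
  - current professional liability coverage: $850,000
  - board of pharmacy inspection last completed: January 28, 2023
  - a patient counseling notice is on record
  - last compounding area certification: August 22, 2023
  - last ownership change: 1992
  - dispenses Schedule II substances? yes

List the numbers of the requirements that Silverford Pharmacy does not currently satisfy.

1. expired-stock purge 41 days ago vs limit 45 → met
2. compounding area certification 132 days ago vs limit 120 → not met
3. drug-loss surety bond $195,000 ≥ $180,000 → met
4. patient counseling notice present → met
5. professional liability coverage $850,000 < $875,000 → not met
6. condition 'dispenses Schedule II substances' holds; prescription-monitoring upload 86 days ago vs limit 120 → met
7. refrigeration temperature log review 46 days ago vs limit 60 → met
8. board of pharmacy inspection 338 days ago vs limit 365 → met
Not met: 2, 5

2, 5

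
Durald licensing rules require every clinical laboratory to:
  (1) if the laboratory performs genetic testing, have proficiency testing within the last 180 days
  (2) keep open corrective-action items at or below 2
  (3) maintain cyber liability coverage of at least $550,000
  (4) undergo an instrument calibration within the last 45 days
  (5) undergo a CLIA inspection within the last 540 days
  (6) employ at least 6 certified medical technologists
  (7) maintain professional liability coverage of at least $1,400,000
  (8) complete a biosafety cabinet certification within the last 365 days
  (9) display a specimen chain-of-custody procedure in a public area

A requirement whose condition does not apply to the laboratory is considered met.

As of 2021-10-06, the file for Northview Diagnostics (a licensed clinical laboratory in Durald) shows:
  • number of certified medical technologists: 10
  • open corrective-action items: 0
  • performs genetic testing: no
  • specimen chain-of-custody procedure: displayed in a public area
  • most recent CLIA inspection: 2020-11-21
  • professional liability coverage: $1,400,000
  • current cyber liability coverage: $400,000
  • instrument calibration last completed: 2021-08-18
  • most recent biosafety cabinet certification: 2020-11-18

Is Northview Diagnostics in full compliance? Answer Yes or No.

1. condition 'performs genetic testing' does not hold → requirement n/a → met
2. open corrective-action items 0 ≤ 2 → met
3. cyber liability coverage $400,000 < $550,000 → not met
4. instrument calibration 49 days ago vs limit 45 → not met
5. CLIA inspection 319 days ago vs limit 540 → met
6. certified medical technologists 10 ≥ 6 → met
7. professional liability coverage $1,400,000 ≥ $1,400,000 → met
8. biosafety cabinet certification 322 days ago vs limit 365 → met
9. specimen chain-of-custody procedure present → met
Not met: 3, 4

No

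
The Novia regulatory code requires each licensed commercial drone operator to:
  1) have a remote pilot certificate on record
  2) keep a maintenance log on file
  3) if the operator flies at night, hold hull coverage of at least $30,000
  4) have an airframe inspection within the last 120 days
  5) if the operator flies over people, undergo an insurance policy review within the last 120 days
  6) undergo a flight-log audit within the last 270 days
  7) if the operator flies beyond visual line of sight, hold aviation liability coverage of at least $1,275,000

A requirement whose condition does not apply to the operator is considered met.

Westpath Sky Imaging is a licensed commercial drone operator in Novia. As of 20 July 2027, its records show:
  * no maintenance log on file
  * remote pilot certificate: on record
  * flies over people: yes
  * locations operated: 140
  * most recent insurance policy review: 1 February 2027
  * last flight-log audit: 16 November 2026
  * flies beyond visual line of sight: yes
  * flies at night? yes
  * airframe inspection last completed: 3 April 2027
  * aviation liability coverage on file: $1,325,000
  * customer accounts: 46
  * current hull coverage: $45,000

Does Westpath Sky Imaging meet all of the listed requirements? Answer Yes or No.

1. remote pilot certificate present → met
2. maintenance log absent → not met
3. condition 'flies at night' holds; hull coverage $45,000 ≥ $30,000 → met
4. airframe inspection 108 days ago vs limit 120 → met
5. condition 'flies over people' holds; insurance policy review 169 days ago vs limit 120 → not met
6. flight-log audit 246 days ago vs limit 270 → met
7. condition 'flies beyond visual line of sight' holds; aviation liability coverage $1,325,000 ≥ $1,275,000 → met
Not met: 2, 5

No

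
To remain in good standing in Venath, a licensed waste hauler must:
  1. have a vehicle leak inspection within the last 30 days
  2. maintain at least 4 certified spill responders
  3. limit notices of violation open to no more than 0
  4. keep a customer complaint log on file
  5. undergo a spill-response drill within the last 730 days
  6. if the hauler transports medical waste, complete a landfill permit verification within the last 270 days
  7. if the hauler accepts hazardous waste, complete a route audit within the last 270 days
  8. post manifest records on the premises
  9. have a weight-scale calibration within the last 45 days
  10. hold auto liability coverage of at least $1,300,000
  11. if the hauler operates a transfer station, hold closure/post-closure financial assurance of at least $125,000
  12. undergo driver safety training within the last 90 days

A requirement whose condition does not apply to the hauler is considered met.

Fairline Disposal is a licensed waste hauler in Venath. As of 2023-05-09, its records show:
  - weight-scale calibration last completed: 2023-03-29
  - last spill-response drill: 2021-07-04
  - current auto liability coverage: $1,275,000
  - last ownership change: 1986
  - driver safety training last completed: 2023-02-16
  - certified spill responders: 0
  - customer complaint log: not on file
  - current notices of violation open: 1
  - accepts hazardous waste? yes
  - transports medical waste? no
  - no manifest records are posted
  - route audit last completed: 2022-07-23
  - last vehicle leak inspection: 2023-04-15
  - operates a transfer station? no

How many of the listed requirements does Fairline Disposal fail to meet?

1. vehicle leak inspection 24 days ago vs limit 30 → met
2. certified spill responders 0 < 4 → not met
3. notices of violation open 1 > 0 → not met
4. customer complaint log absent → not met
5. spill-response drill 674 days ago vs limit 730 → met
6. condition 'transports medical waste' does not hold → requirement n/a → met
7. condition 'accepts hazardous waste' holds; route audit 290 days ago vs limit 270 → not met
8. manifest records absent → not met
9. weight-scale calibration 41 days ago vs limit 45 → met
10. auto liability coverage $1,275,000 < $1,300,000 → not met
11. condition 'operates a transfer station' does not hold → requirement n/a → met
12. driver safety training 82 days ago vs limit 90 → met
Not met: 6 of 12

6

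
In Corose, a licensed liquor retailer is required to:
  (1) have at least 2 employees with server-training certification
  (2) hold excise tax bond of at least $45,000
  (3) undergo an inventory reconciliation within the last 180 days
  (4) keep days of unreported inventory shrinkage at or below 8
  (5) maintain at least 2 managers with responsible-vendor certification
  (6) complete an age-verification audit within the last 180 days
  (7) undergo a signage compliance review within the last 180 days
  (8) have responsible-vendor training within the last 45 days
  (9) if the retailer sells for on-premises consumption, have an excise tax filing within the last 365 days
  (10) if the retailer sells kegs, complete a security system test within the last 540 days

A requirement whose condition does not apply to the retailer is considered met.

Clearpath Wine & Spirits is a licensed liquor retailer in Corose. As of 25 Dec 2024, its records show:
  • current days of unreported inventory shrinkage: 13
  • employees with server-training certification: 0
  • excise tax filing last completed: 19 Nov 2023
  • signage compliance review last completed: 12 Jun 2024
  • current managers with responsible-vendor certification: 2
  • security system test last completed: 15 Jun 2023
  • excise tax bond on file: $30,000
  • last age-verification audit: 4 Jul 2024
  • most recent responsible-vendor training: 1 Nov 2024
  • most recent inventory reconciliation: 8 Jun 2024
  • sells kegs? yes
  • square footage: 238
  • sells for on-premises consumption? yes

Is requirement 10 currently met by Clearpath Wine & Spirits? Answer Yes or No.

No

10. condition 'sells kegs' holds; security system test 559 days ago vs limit 540 → not met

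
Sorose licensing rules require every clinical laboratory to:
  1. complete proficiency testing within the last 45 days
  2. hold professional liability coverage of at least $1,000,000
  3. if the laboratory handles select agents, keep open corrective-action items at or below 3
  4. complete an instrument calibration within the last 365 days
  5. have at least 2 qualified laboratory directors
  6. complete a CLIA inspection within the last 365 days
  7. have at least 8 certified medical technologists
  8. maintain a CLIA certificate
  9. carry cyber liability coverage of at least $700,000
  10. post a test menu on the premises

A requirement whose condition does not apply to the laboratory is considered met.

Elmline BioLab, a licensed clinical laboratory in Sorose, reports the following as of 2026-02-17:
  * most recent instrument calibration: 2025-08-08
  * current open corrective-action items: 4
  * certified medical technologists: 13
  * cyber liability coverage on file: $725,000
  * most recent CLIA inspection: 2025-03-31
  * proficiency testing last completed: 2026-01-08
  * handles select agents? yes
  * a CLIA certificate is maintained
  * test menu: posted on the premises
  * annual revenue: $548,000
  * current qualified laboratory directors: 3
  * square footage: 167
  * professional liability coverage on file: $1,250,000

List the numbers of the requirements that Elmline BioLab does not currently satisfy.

1. proficiency testing 40 days ago vs limit 45 → met
2. professional liability coverage $1,250,000 ≥ $1,000,000 → met
3. condition 'handles select agents' holds; open corrective-action items 4 > 3 → not met
4. instrument calibration 193 days ago vs limit 365 → met
5. qualified laboratory directors 3 ≥ 2 → met
6. CLIA inspection 323 days ago vs limit 365 → met
7. certified medical technologists 13 ≥ 8 → met
8. CLIA certificate present → met
9. cyber liability coverage $725,000 ≥ $700,000 → met
10. test menu present → met
Not met: 3

3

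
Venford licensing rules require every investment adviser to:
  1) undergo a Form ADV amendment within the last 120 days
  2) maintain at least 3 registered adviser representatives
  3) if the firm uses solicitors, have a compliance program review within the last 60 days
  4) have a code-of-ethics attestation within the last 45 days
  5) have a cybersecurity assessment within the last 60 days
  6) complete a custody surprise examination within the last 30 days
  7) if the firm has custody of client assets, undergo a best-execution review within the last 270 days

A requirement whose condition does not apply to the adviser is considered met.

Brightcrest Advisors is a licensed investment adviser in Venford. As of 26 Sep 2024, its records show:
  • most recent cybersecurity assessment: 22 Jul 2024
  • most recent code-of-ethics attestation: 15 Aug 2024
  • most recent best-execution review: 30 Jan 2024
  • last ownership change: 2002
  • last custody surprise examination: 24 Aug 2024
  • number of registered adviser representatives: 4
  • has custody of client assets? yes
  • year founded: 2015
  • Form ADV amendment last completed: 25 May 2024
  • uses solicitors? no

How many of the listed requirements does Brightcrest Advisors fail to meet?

3

1. Form ADV amendment 124 days ago vs limit 120 → not met
2. registered adviser representatives 4 ≥ 3 → met
3. condition 'uses solicitors' does not hold → requirement n/a → met
4. code-of-ethics attestation 42 days ago vs limit 45 → met
5. cybersecurity assessment 66 days ago vs limit 60 → not met
6. custody surprise examination 33 days ago vs limit 30 → not met
7. condition 'has custody of client assets' holds; best-execution review 240 days ago vs limit 270 → met
Not met: 3 of 7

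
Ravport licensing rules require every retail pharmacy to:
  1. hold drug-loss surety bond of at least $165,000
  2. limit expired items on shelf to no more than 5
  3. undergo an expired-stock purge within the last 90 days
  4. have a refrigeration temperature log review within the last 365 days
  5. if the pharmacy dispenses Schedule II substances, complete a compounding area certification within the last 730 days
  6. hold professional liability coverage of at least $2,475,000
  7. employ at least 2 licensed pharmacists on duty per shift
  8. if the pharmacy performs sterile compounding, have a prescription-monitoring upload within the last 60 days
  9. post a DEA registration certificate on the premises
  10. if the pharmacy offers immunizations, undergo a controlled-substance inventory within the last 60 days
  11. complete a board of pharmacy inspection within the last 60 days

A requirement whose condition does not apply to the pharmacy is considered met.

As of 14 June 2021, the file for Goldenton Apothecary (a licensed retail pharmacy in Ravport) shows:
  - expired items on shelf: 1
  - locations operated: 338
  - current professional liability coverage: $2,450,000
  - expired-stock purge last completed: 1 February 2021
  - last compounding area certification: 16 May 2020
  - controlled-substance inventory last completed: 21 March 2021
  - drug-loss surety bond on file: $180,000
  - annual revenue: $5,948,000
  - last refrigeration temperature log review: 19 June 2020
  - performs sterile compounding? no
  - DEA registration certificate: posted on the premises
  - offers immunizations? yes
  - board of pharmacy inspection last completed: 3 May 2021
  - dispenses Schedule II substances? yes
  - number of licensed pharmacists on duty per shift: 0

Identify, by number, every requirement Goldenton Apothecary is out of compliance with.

1. drug-loss surety bond $180,000 ≥ $165,000 → met
2. expired items on shelf 1 ≤ 5 → met
3. expired-stock purge 133 days ago vs limit 90 → not met
4. refrigeration temperature log review 360 days ago vs limit 365 → met
5. condition 'dispenses Schedule II substances' holds; compounding area certification 394 days ago vs limit 730 → met
6. professional liability coverage $2,450,000 < $2,475,000 → not met
7. licensed pharmacists on duty per shift 0 < 2 → not met
8. condition 'performs sterile compounding' does not hold → requirement n/a → met
9. DEA registration certificate present → met
10. condition 'offers immunizations' holds; controlled-substance inventory 85 days ago vs limit 60 → not met
11. board of pharmacy inspection 42 days ago vs limit 60 → met
Not met: 3, 6, 7, 10

3, 6, 7, 10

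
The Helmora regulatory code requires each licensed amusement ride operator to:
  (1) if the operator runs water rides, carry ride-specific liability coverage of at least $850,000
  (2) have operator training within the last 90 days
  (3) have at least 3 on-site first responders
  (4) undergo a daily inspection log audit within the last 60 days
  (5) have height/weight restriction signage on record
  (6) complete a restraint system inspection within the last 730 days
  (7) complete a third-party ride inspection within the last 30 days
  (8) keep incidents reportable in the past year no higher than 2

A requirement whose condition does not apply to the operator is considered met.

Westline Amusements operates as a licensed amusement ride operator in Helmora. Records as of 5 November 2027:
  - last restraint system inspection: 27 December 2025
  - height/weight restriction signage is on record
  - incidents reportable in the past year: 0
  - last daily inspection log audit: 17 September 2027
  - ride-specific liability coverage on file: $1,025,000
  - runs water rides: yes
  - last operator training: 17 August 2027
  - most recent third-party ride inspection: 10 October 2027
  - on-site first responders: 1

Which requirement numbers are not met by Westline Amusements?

3

1. condition 'runs water rides' holds; ride-specific liability coverage $1,025,000 ≥ $850,000 → met
2. operator training 80 days ago vs limit 90 → met
3. on-site first responders 1 < 3 → not met
4. daily inspection log audit 49 days ago vs limit 60 → met
5. height/weight restriction signage present → met
6. restraint system inspection 678 days ago vs limit 730 → met
7. third-party ride inspection 26 days ago vs limit 30 → met
8. incidents reportable in the past year 0 ≤ 2 → met
Not met: 3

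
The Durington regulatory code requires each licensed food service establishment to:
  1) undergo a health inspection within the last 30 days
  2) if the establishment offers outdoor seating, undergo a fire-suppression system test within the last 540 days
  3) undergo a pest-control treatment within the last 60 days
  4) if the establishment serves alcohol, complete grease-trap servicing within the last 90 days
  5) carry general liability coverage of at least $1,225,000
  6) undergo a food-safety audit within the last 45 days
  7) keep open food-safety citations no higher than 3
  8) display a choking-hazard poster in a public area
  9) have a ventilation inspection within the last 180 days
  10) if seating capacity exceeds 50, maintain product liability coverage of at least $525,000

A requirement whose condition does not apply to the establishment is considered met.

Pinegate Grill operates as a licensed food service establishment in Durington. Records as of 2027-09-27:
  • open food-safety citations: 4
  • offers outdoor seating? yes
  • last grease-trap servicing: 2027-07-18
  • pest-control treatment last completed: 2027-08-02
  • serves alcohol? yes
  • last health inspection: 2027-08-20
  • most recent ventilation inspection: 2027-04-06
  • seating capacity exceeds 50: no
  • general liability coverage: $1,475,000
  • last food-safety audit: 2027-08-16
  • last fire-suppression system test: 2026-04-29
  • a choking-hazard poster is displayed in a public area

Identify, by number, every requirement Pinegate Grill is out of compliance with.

1. health inspection 38 days ago vs limit 30 → not met
2. condition 'offers outdoor seating' holds; fire-suppression system test 516 days ago vs limit 540 → met
3. pest-control treatment 56 days ago vs limit 60 → met
4. condition 'serves alcohol' holds; grease-trap servicing 71 days ago vs limit 90 → met
5. general liability coverage $1,475,000 ≥ $1,225,000 → met
6. food-safety audit 42 days ago vs limit 45 → met
7. open food-safety citations 4 > 3 → not met
8. choking-hazard poster present → met
9. ventilation inspection 174 days ago vs limit 180 → met
10. condition 'seating capacity exceeds 50' does not hold → requirement n/a → met
Not met: 1, 7

1, 7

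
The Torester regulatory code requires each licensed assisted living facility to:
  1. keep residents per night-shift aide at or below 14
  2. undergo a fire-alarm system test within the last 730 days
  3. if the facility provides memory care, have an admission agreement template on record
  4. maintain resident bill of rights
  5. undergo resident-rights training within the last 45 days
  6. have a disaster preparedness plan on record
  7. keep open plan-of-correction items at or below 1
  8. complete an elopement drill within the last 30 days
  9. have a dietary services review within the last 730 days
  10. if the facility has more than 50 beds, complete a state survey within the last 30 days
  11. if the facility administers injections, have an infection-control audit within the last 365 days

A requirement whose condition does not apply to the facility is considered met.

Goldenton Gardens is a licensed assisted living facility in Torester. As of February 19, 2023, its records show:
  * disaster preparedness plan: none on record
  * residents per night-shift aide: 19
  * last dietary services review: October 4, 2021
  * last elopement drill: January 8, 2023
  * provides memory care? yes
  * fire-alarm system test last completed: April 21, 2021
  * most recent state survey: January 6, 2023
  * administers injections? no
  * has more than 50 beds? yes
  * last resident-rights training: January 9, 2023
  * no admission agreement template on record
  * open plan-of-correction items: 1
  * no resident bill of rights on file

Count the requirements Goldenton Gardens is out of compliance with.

1. residents per night-shift aide 19 > 14 → not met
2. fire-alarm system test 669 days ago vs limit 730 → met
3. condition 'provides memory care' holds; admission agreement template absent → not met
4. resident bill of rights absent → not met
5. resident-rights training 41 days ago vs limit 45 → met
6. disaster preparedness plan absent → not met
7. open plan-of-correction items 1 ≤ 1 → met
8. elopement drill 42 days ago vs limit 30 → not met
9. dietary services review 503 days ago vs limit 730 → met
10. condition 'has more than 50 beds' holds; state survey 44 days ago vs limit 30 → not met
11. condition 'administers injections' does not hold → requirement n/a → met
Not met: 6 of 11

6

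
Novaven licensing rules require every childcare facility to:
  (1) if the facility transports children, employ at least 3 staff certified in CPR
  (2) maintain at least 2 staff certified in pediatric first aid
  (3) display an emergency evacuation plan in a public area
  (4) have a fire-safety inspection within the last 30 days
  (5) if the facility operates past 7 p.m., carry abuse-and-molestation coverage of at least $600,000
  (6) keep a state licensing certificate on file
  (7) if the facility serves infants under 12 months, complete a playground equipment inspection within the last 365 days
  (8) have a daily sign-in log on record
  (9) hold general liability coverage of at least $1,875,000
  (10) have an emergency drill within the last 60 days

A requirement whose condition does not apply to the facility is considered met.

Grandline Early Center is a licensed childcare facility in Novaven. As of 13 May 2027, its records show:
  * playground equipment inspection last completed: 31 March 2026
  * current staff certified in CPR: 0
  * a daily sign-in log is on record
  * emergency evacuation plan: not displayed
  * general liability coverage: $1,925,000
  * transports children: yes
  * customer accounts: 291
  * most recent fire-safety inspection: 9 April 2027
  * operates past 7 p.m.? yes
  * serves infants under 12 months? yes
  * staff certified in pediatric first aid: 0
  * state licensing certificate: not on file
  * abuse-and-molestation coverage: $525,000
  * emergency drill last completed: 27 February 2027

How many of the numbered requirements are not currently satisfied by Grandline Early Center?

8

1. condition 'transports children' holds; staff certified in CPR 0 < 3 → not met
2. staff certified in pediatric first aid 0 < 2 → not met
3. emergency evacuation plan absent → not met
4. fire-safety inspection 34 days ago vs limit 30 → not met
5. condition 'operates past 7 p.m.' holds; abuse-and-molestation coverage $525,000 < $600,000 → not met
6. state licensing certificate absent → not met
7. condition 'serves infants under 12 months' holds; playground equipment inspection 408 days ago vs limit 365 → not met
8. daily sign-in log present → met
9. general liability coverage $1,925,000 ≥ $1,875,000 → met
10. emergency drill 75 days ago vs limit 60 → not met
Not met: 8 of 10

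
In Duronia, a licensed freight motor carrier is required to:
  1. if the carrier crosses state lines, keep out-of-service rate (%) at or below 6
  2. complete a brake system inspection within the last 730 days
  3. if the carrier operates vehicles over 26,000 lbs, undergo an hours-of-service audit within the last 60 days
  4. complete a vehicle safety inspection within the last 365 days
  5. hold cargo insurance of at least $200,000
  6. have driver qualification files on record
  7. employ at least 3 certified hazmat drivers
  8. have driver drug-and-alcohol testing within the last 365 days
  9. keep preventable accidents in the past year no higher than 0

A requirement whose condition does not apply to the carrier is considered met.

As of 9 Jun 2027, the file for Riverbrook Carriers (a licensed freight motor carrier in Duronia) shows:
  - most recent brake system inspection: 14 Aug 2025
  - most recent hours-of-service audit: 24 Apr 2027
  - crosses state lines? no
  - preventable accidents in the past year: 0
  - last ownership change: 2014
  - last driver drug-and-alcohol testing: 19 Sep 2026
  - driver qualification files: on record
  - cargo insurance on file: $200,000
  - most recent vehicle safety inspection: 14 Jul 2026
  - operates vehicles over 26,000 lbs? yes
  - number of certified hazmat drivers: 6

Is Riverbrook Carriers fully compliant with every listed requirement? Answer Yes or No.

Yes

1. condition 'crosses state lines' does not hold → requirement n/a → met
2. brake system inspection 664 days ago vs limit 730 → met
3. condition 'operates vehicles over 26,000 lbs' holds; hours-of-service audit 46 days ago vs limit 60 → met
4. vehicle safety inspection 330 days ago vs limit 365 → met
5. cargo insurance $200,000 ≥ $200,000 → met
6. driver qualification files present → met
7. certified hazmat drivers 6 ≥ 3 → met
8. driver drug-and-alcohol testing 263 days ago vs limit 365 → met
9. preventable accidents in the past year 0 ≤ 0 → met
All met.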